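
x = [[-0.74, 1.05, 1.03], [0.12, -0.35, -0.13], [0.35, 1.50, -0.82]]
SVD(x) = [[0.60, 0.77, 0.2],[-0.19, -0.1, 0.98],[0.77, -0.63, 0.09]] @ diag([1.8723474705976182, 1.5504844457541371, 0.00359622318414938]) @ [[-0.11, 0.99, 0.01],  [-0.52, -0.06, 0.85],  [0.85, 0.09, 0.52]]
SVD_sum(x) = [[-0.12, 1.12, 0.01],[0.04, -0.36, -0.0],[-0.15, 1.44, 0.01]] + [[-0.62, -0.07, 1.02], [0.08, 0.01, -0.13], [0.5, 0.06, -0.83]] + [[0.0, 0.0, 0.00], [0.0, 0.0, 0.0], [0.0, 0.00, 0.0]]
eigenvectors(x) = [[-0.85, -0.96, 0.96], [-0.09, 0.18, -0.22], [-0.52, 0.21, 0.2]]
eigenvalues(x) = [0.01, -1.16, -0.76]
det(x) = 0.01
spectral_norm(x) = 1.87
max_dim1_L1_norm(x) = 2.82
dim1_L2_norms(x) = [1.65, 0.39, 1.74]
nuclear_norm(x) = 3.43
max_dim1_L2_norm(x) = 1.74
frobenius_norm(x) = 2.43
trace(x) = -1.91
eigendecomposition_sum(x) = [[0.01, 0.03, 0.00],[0.00, 0.00, 0.00],[0.0, 0.02, 0.0]] + [[-1.17, -2.97, 2.42],[0.22, 0.54, -0.44],[0.26, 0.65, -0.53]] + [[0.43, 3.99, -1.39], [-0.10, -0.90, 0.31], [0.09, 0.83, -0.29]]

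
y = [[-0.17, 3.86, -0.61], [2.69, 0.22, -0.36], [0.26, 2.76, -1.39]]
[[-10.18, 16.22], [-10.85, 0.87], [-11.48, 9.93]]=y@[[-3.44, 0.2], [-2.31, 4.50], [3.03, 1.83]]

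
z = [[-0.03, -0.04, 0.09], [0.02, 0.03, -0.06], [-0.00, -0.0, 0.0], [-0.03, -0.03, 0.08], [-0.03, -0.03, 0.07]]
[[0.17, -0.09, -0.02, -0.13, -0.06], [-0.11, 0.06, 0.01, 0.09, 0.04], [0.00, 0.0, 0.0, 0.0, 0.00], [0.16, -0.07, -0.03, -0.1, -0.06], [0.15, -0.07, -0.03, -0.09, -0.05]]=z@[[-1.44, 0.97, 1.77, -0.63, 0.4], [0.63, 1.29, -0.92, 1.87, -0.70], [1.73, -0.06, -0.08, -0.81, -0.82]]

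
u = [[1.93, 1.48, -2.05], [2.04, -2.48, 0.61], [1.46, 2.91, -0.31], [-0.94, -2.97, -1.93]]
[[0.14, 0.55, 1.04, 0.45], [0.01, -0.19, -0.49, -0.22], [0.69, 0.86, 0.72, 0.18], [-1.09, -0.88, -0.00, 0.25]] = u @ [[0.16,0.16,0.07,-0.0], [0.18,0.22,0.18,0.04], [0.21,0.04,-0.31,-0.19]]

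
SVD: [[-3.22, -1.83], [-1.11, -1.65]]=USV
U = [[-0.89, -0.45], [-0.45, 0.89]]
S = [4.13, 0.79]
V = [[0.82, 0.58],[0.58, -0.82]]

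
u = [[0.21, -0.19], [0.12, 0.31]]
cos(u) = [[0.99,0.05], [-0.03,0.96]]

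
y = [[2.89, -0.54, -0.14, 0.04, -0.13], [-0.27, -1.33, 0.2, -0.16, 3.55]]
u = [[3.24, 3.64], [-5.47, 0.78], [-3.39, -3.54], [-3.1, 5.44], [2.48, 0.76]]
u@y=[[8.38, -6.59, 0.27, -0.45, 12.5], [-16.02, 1.92, 0.92, -0.34, 3.48], [-8.84, 6.54, -0.23, 0.43, -12.13], [-10.43, -5.56, 1.52, -0.99, 19.72], [6.96, -2.35, -0.20, -0.02, 2.38]]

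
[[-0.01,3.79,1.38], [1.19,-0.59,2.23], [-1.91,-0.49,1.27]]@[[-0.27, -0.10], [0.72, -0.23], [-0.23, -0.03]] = [[2.41, -0.91], [-1.26, -0.05], [-0.13, 0.27]]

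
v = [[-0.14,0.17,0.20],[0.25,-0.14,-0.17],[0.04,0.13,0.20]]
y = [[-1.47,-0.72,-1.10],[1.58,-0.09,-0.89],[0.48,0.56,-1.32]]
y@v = [[-0.02,-0.29,-0.39], [-0.28,0.17,0.15], [0.02,-0.17,-0.26]]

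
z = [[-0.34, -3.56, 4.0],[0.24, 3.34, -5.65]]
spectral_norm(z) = 8.44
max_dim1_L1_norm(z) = 9.23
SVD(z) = [[-0.63, 0.78], [0.78, 0.63]] @ diag([8.442202765634724, 0.8087721953117969]) @ [[0.05, 0.57, -0.82], [-0.14, -0.81, -0.57]]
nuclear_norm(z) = 9.25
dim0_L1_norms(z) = [0.58, 6.9, 9.65]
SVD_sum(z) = [[-0.25,-3.05,4.36], [0.31,3.75,-5.36]] + [[-0.09,-0.51,-0.36], [-0.07,-0.41,-0.29]]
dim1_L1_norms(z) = [7.9, 9.23]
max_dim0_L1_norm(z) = 9.65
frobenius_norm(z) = 8.48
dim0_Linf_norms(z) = [0.34, 3.56, 5.65]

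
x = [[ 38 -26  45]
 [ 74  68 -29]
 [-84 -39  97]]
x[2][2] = 97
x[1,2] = -29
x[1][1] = 68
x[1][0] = 74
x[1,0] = 74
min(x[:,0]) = -84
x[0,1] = -26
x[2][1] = -39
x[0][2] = 45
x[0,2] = 45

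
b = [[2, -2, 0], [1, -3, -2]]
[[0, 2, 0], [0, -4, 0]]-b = [[-2, 4, 0], [-1, -1, 2]]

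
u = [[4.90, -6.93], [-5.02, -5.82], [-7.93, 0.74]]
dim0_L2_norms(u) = [10.59, 9.08]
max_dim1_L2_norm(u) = 8.49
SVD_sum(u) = [[6.46,-2.07],  [-2.86,0.92],  [-7.4,2.38]] + [[-1.56, -4.86],[-2.16, -6.74],[-0.53, -1.64]]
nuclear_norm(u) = 19.64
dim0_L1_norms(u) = [17.85, 13.49]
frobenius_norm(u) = 13.95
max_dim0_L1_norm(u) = 17.85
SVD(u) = [[-0.63, -0.57], [0.28, -0.8], [0.72, -0.19]] @ diag([10.747097655736644, 8.890449481216343]) @ [[-0.95, 0.31],  [0.31, 0.95]]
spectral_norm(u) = 10.75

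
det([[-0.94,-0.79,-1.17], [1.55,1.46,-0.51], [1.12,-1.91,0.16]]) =6.720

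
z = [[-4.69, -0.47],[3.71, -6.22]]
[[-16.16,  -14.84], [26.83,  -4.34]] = z@[[3.66, 2.92], [-2.13, 2.44]]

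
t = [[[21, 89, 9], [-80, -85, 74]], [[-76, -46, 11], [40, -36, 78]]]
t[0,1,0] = -80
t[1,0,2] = 11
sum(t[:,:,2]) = 172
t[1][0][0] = -76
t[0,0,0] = 21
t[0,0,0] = 21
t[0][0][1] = 89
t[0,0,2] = 9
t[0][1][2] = 74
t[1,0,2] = 11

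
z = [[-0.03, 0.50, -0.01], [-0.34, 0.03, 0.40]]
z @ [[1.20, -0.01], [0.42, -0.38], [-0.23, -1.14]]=[[0.18, -0.18], [-0.49, -0.46]]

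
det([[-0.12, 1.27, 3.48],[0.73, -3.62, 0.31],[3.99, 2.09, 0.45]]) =57.001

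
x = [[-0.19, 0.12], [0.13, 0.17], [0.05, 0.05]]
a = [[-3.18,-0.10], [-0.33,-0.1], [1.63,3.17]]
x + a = [[-3.37, 0.02], [-0.20, 0.07], [1.68, 3.22]]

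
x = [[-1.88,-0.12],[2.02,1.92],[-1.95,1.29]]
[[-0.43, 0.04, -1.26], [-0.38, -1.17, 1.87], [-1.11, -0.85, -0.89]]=x @[[0.26, 0.02, 0.65], [-0.47, -0.63, 0.29]]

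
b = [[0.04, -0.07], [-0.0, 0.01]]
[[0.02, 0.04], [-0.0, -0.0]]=b @ [[-0.32, 0.48], [-0.41, -0.30]]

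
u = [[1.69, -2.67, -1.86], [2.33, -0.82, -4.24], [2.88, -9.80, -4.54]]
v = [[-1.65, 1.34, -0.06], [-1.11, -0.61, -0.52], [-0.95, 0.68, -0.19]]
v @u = [[0.16,3.89,-2.34], [-4.79,8.56,7.01], [-0.57,3.84,-0.25]]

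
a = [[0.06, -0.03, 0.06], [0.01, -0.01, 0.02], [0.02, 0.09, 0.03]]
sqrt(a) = [[0.23-0.01j,(-0.09+0.2j),(0.14-0.05j)], [(0.02-0.01j),(0.06+0.13j),(0.05-0.03j)], [0.04+0.01j,0.23-0.24j,(0.16+0.07j)]]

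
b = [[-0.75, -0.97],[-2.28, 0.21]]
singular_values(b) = [2.4, 0.99]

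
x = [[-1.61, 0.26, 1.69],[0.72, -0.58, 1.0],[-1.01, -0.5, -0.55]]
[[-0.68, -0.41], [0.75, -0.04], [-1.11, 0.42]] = x @ [[0.80,-0.07],[0.25,-0.44],[0.32,-0.24]]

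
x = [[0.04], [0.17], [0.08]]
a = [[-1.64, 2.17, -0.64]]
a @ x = [[0.25]]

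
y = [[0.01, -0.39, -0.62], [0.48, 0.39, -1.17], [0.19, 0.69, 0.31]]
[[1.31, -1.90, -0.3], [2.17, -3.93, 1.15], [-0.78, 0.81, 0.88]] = y @[[-0.46, -0.94, 3.58], [-0.07, 0.09, 0.06], [-2.07, 3.0, 0.51]]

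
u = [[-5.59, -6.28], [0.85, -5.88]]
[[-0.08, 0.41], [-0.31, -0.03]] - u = [[5.51,6.69],[-1.16,5.85]]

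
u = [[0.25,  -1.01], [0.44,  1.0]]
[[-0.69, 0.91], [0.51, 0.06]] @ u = [[0.23, 1.61],  [0.15, -0.46]]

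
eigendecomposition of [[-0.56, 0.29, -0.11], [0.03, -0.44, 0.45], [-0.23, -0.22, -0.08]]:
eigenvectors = [[-0.90+0.00j, 0.18-0.29j, 0.18+0.29j], [(0.4+0j), 0.70+0.00j, 0.70-0.00j], [-0.19+0.00j, (0.38+0.5j), 0.38-0.50j]]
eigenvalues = [(-0.71+0j), (-0.18+0.31j), (-0.18-0.31j)]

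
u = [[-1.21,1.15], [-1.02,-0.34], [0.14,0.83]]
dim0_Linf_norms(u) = [1.21, 1.15]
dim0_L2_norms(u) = [1.59, 1.46]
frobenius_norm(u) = 2.16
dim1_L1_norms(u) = [2.36, 1.36, 0.97]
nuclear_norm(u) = 2.98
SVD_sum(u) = [[-1.29, 1.05],[-0.45, 0.36],[-0.32, 0.26]] + [[0.08, 0.1], [-0.57, -0.70], [0.46, 0.57]]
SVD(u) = [[-0.92, 0.11], [-0.32, -0.77], [-0.23, 0.63]] @ diag([1.809707608552214, 1.1730551442912762]) @ [[0.78,-0.63], [0.63,0.78]]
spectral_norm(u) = 1.81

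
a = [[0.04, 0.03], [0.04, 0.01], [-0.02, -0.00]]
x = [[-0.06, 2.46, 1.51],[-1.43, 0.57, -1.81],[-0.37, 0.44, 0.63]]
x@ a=[[0.07, 0.02], [0.0, -0.04], [-0.01, -0.01]]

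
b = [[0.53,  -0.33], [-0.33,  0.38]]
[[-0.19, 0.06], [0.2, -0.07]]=b@[[-0.06, 0.02], [0.47, -0.16]]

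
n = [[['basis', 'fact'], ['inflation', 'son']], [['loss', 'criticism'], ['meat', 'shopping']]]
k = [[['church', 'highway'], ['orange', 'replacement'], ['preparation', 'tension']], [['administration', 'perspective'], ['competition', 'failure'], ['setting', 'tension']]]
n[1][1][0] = 'meat'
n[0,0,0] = 'basis'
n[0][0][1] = 'fact'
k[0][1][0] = 'orange'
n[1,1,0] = 'meat'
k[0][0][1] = 'highway'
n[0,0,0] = 'basis'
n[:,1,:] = [['inflation', 'son'], ['meat', 'shopping']]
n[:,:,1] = [['fact', 'son'], ['criticism', 'shopping']]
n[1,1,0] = 'meat'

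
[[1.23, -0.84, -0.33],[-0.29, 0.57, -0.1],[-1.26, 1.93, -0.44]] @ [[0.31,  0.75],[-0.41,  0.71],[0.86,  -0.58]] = [[0.44, 0.52],[-0.41, 0.25],[-1.56, 0.68]]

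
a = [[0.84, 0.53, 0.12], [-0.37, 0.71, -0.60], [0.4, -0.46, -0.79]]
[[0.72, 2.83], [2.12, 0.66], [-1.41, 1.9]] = a @[[-0.73, 2.9], [2.54, 1.1], [-0.07, -1.58]]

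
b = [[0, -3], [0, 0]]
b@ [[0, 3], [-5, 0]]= [[15, 0], [0, 0]]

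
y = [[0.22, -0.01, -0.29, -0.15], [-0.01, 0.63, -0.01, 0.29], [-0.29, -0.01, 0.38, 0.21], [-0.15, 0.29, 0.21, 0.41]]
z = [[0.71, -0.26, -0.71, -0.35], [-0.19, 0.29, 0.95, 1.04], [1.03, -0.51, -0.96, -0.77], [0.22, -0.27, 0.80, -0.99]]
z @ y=[[0.42,-0.27,-0.55,-0.47], [-0.48,0.48,0.63,0.74], [0.63,-0.55,-0.82,-0.82], [-0.03,-0.47,0.04,-0.35]]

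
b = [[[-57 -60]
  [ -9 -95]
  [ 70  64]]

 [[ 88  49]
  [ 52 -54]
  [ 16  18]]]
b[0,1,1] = -95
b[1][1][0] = 52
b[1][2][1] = 18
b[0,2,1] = 64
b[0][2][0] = 70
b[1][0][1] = 49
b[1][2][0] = 16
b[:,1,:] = [[-9, -95], [52, -54]]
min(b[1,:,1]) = -54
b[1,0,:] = [88, 49]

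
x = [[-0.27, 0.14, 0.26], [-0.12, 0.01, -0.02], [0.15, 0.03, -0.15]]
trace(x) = -0.41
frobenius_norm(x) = 0.47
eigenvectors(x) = [[(-0.82+0j), (-0.11+0.51j), (-0.11-0.51j)], [(-0.22+0j), -0.70+0.00j, -0.70-0.00j], [0.52+0.00j, (0.08+0.48j), (0.08-0.48j)]]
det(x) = -0.00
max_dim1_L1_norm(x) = 0.67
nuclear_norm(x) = 0.64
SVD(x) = [[-0.88, 0.31, 0.36], [-0.17, -0.91, 0.37], [0.44, 0.27, 0.86]] @ diag([0.4505526808025439, 0.09787674255144402, 0.09122732643873419]) @ [[0.72, -0.25, -0.65],[0.68, 0.43, 0.59],[-0.13, 0.87, -0.48]]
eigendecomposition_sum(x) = [[(-0.25-0j),(0.07-0j),0.26+0.00j],[-0.07-0.00j,(0.02-0j),(0.07+0j)],[(0.16+0j),-0.04+0.00j,(-0.17-0j)]] + [[-0.01+0.02j,(0.04+0.01j),-0.00+0.03j],[-0.03-0.01j,(-0+0.05j),(-0.04+0.01j)],[-0.00+0.02j,0.04-0.00j,0.01+0.03j]] + [[-0.01-0.02j, (0.04-0.01j), -0.00-0.03j], [-0.03+0.01j, (-0-0.05j), -0.04-0.01j], [(-0-0.02j), 0.04+0.00j, (0.01-0.03j)]]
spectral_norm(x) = 0.45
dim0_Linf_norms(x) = [0.27, 0.14, 0.26]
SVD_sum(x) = [[-0.29, 0.1, 0.26], [-0.05, 0.02, 0.05], [0.14, -0.05, -0.13]] + [[0.02, 0.01, 0.02], [-0.06, -0.04, -0.05], [0.02, 0.01, 0.02]] + [[-0.00, 0.03, -0.02], [-0.00, 0.03, -0.02], [-0.01, 0.07, -0.04]]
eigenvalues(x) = [(-0.4+0j), (-0.01+0.1j), (-0.01-0.1j)]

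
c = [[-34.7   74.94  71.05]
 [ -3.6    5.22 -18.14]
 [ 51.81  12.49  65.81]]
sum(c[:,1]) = 92.64999999999999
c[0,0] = -34.7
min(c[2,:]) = 12.49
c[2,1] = 12.49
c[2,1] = 12.49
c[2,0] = 51.81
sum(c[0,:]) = 111.28999999999999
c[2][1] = 12.49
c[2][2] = 65.81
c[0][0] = -34.7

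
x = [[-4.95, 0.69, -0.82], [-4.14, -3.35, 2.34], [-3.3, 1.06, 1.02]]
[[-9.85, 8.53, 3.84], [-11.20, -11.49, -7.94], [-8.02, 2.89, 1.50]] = x@[[2.15, -0.9, -0.3], [0.03, 2.60, 1.79], [-0.94, -2.78, -1.36]]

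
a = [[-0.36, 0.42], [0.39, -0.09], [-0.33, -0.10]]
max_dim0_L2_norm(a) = 0.62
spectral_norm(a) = 0.69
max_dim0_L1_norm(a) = 1.08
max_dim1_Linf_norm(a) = 0.42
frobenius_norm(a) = 0.76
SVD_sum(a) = [[-0.45, 0.25], [0.34, -0.19], [-0.21, 0.12]] + [[0.09,0.17], [0.05,0.1], [-0.12,-0.22]]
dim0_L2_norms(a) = [0.62, 0.44]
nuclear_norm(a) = 1.02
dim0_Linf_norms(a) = [0.39, 0.42]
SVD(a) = [[-0.75, -0.59], [0.56, -0.33], [-0.35, 0.74]] @ diag([0.6888573351199598, 0.3325290541462917]) @ [[0.88, -0.48], [-0.48, -0.88]]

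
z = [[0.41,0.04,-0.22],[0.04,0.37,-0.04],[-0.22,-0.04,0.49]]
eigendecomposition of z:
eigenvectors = [[0.63, 0.77, -0.08], [0.18, -0.04, 0.98], [-0.75, 0.64, 0.16]]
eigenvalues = [0.68, 0.23, 0.36]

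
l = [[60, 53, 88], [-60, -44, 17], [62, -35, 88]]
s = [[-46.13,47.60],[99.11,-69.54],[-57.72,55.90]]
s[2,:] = [-57.72, 55.9]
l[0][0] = 60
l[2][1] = -35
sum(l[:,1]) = -26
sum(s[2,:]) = -1.8200000000000003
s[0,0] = -46.13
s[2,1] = 55.9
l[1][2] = 17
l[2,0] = 62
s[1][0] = 99.11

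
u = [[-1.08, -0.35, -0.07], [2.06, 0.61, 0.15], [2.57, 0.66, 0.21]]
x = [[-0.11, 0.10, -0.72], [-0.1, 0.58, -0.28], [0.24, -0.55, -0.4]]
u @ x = [[0.14, -0.27, 0.9], [-0.25, 0.48, -1.71], [-0.3, 0.52, -2.12]]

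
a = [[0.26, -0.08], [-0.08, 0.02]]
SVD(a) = [[-0.96, 0.29], [0.29, 0.96]] @ diag([0.2842220510185596, 0.00422205101855957]) @ [[-0.96, 0.29],  [-0.29, -0.96]]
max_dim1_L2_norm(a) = 0.27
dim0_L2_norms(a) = [0.27, 0.08]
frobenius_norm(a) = 0.28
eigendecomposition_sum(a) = [[0.26,-0.08], [-0.08,0.02]] + [[-0.00, -0.0],[-0.00, -0.00]]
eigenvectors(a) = [[0.96, 0.29], [-0.29, 0.96]]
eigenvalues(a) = [0.28, -0.0]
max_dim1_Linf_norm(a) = 0.26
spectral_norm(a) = 0.28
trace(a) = 0.28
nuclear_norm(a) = 0.29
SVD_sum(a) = [[0.26, -0.08], [-0.08, 0.02]] + [[-0.0, -0.00],[-0.0, -0.0]]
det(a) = -0.00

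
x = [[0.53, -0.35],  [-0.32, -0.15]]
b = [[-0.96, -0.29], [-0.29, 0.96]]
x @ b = [[-0.41, -0.49], [0.35, -0.05]]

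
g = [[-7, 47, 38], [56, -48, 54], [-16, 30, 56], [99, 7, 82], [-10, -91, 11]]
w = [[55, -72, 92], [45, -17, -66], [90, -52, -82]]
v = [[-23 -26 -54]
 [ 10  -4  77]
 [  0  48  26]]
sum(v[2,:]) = 74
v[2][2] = 26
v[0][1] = -26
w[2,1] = -52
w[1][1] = -17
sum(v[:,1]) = 18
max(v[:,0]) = 10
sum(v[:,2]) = 49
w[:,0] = [55, 45, 90]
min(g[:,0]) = -16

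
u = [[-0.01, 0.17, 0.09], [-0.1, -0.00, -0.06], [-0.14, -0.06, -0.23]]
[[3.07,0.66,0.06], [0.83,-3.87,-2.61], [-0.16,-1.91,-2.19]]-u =[[3.08, 0.49, -0.03], [0.93, -3.87, -2.55], [-0.02, -1.85, -1.96]]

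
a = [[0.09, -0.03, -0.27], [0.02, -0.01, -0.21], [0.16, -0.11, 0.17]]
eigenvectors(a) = [[0.74+0.00j, 0.74-0.00j, -0.48+0.00j], [0.48+0.12j, 0.48-0.12j, -0.87+0.00j], [(-0.18-0.41j), -0.18+0.41j, -0.10+0.00j]]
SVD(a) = [[-0.7,0.47,-0.54],[-0.55,0.14,0.83],[0.46,0.87,0.16]] @ diag([0.3826772018941895, 0.21569164634209254, 0.01163068564923779]) @ [[0.00, -0.06, 1.00],  [0.86, -0.52, -0.03],  [-0.52, -0.85, -0.05]]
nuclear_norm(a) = 0.61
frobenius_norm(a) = 0.44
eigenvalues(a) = [(0.14+0.15j), (0.14-0.15j), (-0.02+0j)]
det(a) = -0.00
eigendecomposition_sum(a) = [[(0.04+0.16j), -0.01-0.10j, (-0.13+0.1j)], [0.11j, (0.01-0.06j), -0.10+0.04j], [0.08-0.06j, (-0.05+0.03j), 0.09+0.05j]] + [[0.04-0.16j, (-0.01+0.1j), -0.13-0.10j], [0.00-0.11j, (0.01+0.06j), -0.10-0.04j], [0.08+0.06j, -0.05-0.03j, 0.09-0.05j]] + [[(0.01+0j), (-0.02-0j), -0.01-0.00j], [(0.02+0j), (-0.03-0j), (-0.01-0j)], [0.00+0.00j, (-0-0j), (-0-0j)]]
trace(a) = 0.25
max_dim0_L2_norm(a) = 0.38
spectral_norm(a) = 0.38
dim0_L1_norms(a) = [0.27, 0.15, 0.65]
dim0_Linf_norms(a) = [0.16, 0.11, 0.27]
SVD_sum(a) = [[-0.00, 0.02, -0.27], [-0.00, 0.01, -0.21], [0.00, -0.01, 0.18]] + [[0.09, -0.05, -0.0], [0.02, -0.02, -0.0], [0.16, -0.10, -0.01]] + [[0.00, 0.01, 0.0],[-0.0, -0.01, -0.0],[-0.00, -0.00, -0.00]]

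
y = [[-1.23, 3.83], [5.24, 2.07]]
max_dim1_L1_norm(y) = 7.31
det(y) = -22.62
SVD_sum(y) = [[0.48, 0.23], [5.08, 2.41]] + [[-1.71,  3.60],[0.16,  -0.34]]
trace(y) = 0.84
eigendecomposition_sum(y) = [[-2.93, 1.75], [2.39, -1.42]] + [[1.70, 2.08], [2.85, 3.49]]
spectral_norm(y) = 5.65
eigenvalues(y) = [-4.35, 5.19]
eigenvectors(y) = [[-0.77, -0.51], [0.63, -0.86]]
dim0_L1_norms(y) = [6.47, 5.9]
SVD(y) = [[0.09, 1.0], [1.00, -0.09]] @ diag([5.64646406723547, 4.005214543244677]) @ [[0.90, 0.43], [-0.43, 0.90]]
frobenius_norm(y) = 6.92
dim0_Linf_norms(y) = [5.24, 3.83]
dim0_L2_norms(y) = [5.38, 4.35]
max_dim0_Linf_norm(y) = 5.24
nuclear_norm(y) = 9.65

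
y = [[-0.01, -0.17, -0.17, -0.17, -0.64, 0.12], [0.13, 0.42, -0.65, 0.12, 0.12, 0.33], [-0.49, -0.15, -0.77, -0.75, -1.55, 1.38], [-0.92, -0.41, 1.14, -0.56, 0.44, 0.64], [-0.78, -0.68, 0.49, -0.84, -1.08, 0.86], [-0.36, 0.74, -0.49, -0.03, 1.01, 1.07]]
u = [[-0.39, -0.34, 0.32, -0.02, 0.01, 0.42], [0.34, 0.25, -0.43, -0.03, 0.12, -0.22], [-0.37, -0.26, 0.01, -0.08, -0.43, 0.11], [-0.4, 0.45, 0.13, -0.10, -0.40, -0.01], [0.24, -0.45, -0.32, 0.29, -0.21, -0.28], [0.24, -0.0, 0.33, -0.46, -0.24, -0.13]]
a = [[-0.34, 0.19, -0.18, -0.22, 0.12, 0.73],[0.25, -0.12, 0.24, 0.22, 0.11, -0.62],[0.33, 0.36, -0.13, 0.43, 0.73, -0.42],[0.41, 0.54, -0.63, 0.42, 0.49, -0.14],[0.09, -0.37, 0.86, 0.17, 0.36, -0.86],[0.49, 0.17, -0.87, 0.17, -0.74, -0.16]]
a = u @ y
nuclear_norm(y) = 7.05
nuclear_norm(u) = 3.57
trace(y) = -0.93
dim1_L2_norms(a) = [0.88, 0.76, 1.07, 1.14, 1.34, 1.28]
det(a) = -0.00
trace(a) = 0.03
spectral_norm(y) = 3.04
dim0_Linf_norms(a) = [0.49, 0.54, 0.87, 0.43, 0.74, 0.86]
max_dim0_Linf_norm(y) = 1.55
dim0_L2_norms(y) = [1.36, 1.19, 1.68, 1.28, 2.28, 2.08]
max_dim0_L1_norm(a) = 2.93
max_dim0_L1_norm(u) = 1.98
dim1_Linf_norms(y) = [0.64, 0.65, 1.55, 1.14, 1.08, 1.07]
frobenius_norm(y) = 4.15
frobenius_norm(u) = 1.72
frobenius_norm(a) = 2.69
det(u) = 0.00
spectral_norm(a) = 1.82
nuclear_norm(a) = 4.59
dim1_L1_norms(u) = [1.5, 1.39, 1.26, 1.49, 1.79, 1.4]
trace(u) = -0.57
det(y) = 0.00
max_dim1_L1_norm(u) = 1.79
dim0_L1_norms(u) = [1.98, 1.75, 1.54, 0.98, 1.41, 1.17]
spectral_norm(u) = 1.14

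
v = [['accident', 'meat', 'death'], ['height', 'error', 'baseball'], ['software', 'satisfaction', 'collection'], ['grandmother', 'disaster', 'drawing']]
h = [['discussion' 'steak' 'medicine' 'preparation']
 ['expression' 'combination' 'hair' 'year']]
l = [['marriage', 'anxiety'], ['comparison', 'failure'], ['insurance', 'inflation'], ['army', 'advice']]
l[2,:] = ['insurance', 'inflation']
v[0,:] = ['accident', 'meat', 'death']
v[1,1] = 'error'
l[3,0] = 'army'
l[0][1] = 'anxiety'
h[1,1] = 'combination'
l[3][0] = 'army'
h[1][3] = 'year'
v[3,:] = ['grandmother', 'disaster', 'drawing']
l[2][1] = 'inflation'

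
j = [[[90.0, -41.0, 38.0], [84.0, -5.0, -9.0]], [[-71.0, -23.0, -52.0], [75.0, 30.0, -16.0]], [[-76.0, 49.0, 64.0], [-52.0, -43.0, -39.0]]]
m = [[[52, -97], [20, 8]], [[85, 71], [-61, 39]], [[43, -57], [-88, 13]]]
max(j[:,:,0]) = 90.0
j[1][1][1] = 30.0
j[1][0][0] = -71.0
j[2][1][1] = -43.0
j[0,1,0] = 84.0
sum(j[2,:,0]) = -128.0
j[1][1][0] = 75.0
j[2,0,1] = 49.0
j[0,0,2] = 38.0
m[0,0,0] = 52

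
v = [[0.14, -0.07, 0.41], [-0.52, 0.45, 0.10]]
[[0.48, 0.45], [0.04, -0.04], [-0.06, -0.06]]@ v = [[-0.17, 0.17, 0.24], [0.03, -0.02, 0.01], [0.02, -0.02, -0.03]]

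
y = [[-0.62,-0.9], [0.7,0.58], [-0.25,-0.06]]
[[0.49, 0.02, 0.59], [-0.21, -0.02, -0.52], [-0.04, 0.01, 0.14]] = y@[[0.35, -0.02, -0.48], [-0.79, -0.01, -0.32]]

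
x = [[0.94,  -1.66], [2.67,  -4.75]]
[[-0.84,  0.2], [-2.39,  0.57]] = x @ [[-0.20, 0.32], [0.39, 0.06]]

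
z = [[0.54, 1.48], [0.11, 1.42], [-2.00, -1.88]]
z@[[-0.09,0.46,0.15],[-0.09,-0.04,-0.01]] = [[-0.18, 0.19, 0.07],[-0.14, -0.01, 0.0],[0.35, -0.84, -0.28]]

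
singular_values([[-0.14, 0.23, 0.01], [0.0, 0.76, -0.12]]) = [0.8, 0.14]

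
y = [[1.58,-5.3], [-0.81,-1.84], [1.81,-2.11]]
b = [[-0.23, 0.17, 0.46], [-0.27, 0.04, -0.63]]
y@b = [[1.07, 0.06, 4.07], [0.68, -0.21, 0.79], [0.15, 0.22, 2.16]]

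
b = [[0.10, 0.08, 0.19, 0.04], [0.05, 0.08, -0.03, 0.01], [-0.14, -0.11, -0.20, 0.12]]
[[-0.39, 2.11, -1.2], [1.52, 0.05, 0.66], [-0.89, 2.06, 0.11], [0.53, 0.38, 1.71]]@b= [[0.23, 0.27, 0.10, -0.14], [0.06, 0.05, 0.16, 0.14], [-0.0, 0.08, -0.25, -0.00], [-0.17, -0.12, -0.25, 0.23]]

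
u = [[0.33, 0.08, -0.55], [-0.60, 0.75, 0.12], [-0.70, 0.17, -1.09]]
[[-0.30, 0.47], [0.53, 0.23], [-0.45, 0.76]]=u@[[-0.10, 0.14], [0.54, 0.53], [0.56, -0.7]]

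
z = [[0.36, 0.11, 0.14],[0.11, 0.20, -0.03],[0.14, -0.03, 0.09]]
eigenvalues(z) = [0.45, 0.0, 0.19]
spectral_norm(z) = 0.45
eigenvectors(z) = [[0.88, 0.43, 0.17],[0.35, -0.37, -0.86],[0.31, -0.82, 0.48]]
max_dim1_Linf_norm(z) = 0.36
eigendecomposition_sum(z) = [[0.35, 0.14, 0.13], [0.14, 0.05, 0.05], [0.13, 0.05, 0.04]] + [[0.0, -0.00, -0.0], [-0.0, 0.00, 0.00], [-0.0, 0.00, 0.0]] + [[0.01, -0.03, 0.02], [-0.03, 0.14, -0.08], [0.02, -0.08, 0.04]]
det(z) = 0.00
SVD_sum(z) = [[0.35, 0.14, 0.13], [0.14, 0.05, 0.05], [0.13, 0.05, 0.04]] + [[0.01, -0.03, 0.02], [-0.03, 0.14, -0.08], [0.02, -0.08, 0.04]] + [[0.00, -0.00, -0.00],[-0.0, 0.0, 0.0],[-0.0, 0.0, 0.0]]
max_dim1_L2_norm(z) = 0.4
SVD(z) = [[-0.88, 0.17, -0.43], [-0.35, -0.86, 0.37], [-0.31, 0.48, 0.82]] @ diag([0.4527401903360149, 0.19473038297901601, 0.0025294266849689357]) @ [[-0.88,  -0.35,  -0.31], [0.17,  -0.86,  0.48], [-0.43,  0.37,  0.82]]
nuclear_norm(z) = 0.65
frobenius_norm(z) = 0.49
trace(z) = 0.65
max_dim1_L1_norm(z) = 0.61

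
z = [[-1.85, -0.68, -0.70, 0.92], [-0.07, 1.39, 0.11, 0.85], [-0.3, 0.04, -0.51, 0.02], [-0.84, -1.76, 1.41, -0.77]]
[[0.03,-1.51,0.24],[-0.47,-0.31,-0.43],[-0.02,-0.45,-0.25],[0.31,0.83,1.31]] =z @ [[0.17, 0.44, 0.02], [-0.35, -0.05, -0.51], [-0.09, 0.61, 0.45], [0.05, -0.33, 0.27]]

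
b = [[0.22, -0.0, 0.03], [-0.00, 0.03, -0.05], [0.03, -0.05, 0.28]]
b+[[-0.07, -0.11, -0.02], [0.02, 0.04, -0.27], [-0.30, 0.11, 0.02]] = [[0.15,-0.11,0.01], [0.02,0.07,-0.32], [-0.27,0.06,0.30]]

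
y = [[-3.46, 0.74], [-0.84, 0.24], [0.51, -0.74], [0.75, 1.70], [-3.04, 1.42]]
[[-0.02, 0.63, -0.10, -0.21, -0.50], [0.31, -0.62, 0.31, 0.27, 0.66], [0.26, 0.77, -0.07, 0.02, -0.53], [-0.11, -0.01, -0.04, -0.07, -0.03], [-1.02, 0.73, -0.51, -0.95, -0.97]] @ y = [[0.85, -0.86], [-2.2, 1.25], [0.04, -0.29], [0.41, -0.22], [4.89, -3.19]]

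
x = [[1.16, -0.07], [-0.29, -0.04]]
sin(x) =[[0.91, -0.06], [-0.23, -0.04]]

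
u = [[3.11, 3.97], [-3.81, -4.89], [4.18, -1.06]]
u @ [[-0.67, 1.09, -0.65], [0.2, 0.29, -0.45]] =[[-1.29, 4.54, -3.81], [1.57, -5.57, 4.68], [-3.01, 4.25, -2.24]]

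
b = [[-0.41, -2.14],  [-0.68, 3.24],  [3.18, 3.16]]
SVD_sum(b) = [[-0.9,  -1.91], [1.13,  2.39], [1.80,  3.81]] + [[0.49, -0.23], [-1.81, 0.85], [1.38, -0.65]]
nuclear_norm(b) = 7.98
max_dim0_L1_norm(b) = 8.54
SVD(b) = [[0.39, -0.21], [-0.49, 0.78], [-0.78, -0.59]] @ diag([5.402596081126579, 2.572480434171604]) @ [[-0.43, -0.90], [-0.90, 0.43]]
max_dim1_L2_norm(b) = 4.48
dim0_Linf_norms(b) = [3.18, 3.24]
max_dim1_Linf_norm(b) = 3.24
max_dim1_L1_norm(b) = 6.34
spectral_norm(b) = 5.40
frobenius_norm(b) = 5.98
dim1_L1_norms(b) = [2.55, 3.92, 6.34]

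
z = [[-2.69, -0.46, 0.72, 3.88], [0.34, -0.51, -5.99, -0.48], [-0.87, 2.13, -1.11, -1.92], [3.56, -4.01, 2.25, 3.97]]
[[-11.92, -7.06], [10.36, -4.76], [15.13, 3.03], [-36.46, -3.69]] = z @ [[-3.12, 1.16],[0.62, 1.42],[-1.57, 0.82],[-4.87, -1.0]]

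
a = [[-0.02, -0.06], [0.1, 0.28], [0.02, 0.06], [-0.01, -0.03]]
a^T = [[-0.02, 0.1, 0.02, -0.01], [-0.06, 0.28, 0.06, -0.03]]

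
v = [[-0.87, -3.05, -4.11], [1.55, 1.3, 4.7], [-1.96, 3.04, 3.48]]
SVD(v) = [[-0.62, -0.11, -0.78], [0.57, 0.61, -0.54], [0.54, -0.78, -0.31]] @ diag([8.29683284324669, 2.9288800853607118, 0.9548959193548159]) @ [[0.05, 0.51, 0.86],  [0.88, -0.42, 0.21],  [0.47, 0.75, -0.47]]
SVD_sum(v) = [[-0.23, -2.64, -4.39], [0.22, 2.45, 4.08], [0.2, 2.29, 3.82]] + [[-0.29, 0.14, -0.07], [1.58, -0.76, 0.37], [-2.02, 0.97, -0.48]] + [[-0.35, -0.55, 0.35], [-0.24, -0.39, 0.25], [-0.14, -0.22, 0.14]]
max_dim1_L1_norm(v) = 8.48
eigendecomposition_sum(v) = [[(-0.67+0.53j), -0.42-0.08j, (-0.26+0.47j)], [0.96+1.44j, -0.24+0.83j, (0.9+0.59j)], [(-0.68-0.81j), 0.09-0.52j, (-0.58-0.3j)]] + [[(-0.67-0.53j),-0.42+0.08j,-0.26-0.47j],[0.96-1.44j,-0.24-0.83j,0.90-0.59j],[(-0.68+0.81j),(0.09+0.52j),-0.58+0.30j]] + [[0.47-0.00j, -2.21+0.00j, -3.60+0.00j], [(-0.38+0j), (1.78-0j), (2.91-0j)], [(-0.6+0j), (2.85-0j), 4.65-0.00j]]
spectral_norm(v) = 8.30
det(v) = 23.20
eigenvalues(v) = [(-1.49+1.06j), (-1.49-1.06j), (6.9+0j)]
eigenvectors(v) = [[(0.03+0.39j), 0.03-0.39j, (-0.55+0j)],[(0.79+0j), (0.79-0j), 0.44+0.00j],[(-0.48+0.05j), -0.48-0.05j, (0.71+0j)]]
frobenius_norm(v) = 8.85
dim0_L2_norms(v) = [2.65, 4.5, 7.15]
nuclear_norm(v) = 12.18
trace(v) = 3.91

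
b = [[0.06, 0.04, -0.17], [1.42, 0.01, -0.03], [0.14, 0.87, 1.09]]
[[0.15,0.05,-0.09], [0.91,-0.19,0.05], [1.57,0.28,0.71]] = b @ [[0.62, -0.14, 0.05], [1.97, 0.61, 0.08], [-0.21, -0.21, 0.58]]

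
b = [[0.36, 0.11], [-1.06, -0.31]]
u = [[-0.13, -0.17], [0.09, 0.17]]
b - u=[[0.49,0.28], [-1.15,-0.48]]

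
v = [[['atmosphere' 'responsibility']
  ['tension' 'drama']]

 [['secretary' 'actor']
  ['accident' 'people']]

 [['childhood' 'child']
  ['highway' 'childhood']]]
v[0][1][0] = 'tension'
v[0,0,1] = 'responsibility'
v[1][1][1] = 'people'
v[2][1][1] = 'childhood'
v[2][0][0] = 'childhood'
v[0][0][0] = 'atmosphere'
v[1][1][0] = 'accident'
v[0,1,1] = 'drama'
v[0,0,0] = 'atmosphere'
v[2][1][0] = 'highway'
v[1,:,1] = ['actor', 'people']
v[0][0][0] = 'atmosphere'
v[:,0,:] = [['atmosphere', 'responsibility'], ['secretary', 'actor'], ['childhood', 'child']]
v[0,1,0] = 'tension'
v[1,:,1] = ['actor', 'people']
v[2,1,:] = ['highway', 'childhood']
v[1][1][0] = 'accident'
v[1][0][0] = 'secretary'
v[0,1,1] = 'drama'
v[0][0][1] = 'responsibility'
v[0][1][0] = 'tension'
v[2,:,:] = [['childhood', 'child'], ['highway', 'childhood']]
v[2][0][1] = 'child'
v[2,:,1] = ['child', 'childhood']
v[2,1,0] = 'highway'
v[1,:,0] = ['secretary', 'accident']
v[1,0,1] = 'actor'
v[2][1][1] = 'childhood'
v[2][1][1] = 'childhood'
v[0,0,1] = 'responsibility'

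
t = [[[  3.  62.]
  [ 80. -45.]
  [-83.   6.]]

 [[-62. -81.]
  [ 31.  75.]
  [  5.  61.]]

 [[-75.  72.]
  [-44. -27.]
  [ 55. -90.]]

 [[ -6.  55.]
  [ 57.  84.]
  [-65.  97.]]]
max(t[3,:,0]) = 57.0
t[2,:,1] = [72.0, -27.0, -90.0]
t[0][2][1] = 6.0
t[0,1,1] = -45.0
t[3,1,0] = 57.0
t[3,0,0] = -6.0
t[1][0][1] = -81.0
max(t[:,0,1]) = 72.0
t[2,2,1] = -90.0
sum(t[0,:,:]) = 23.0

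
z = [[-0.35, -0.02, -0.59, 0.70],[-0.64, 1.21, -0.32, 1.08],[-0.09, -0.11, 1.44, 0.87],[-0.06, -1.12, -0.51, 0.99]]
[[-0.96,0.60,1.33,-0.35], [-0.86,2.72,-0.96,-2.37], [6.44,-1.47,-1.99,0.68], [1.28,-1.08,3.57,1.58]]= z @ [[1.14, 2.06, 2.29, 0.44], [-0.98, 2.21, -1.25, -1.62], [3.29, -1.26, -2.09, 0.38], [1.95, 0.89, 1.25, -0.01]]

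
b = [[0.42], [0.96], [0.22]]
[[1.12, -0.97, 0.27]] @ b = [[-0.40]]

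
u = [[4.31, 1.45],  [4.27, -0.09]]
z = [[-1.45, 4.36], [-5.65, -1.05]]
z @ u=[[12.37, -2.49],[-28.83, -8.10]]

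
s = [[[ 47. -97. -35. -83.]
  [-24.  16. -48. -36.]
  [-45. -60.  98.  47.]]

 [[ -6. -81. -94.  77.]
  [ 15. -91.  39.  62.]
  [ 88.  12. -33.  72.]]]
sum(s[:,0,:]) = -272.0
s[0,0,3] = -83.0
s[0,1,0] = -24.0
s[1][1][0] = 15.0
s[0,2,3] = 47.0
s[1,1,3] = 62.0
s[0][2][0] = -45.0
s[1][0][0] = -6.0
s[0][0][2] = -35.0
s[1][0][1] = -81.0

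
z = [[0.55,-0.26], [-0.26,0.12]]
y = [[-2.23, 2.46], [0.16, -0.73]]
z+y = [[-1.68, 2.20], [-0.1, -0.61]]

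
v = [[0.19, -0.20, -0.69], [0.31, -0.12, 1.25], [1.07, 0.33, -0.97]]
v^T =[[0.19, 0.31, 1.07], [-0.20, -0.12, 0.33], [-0.69, 1.25, -0.97]]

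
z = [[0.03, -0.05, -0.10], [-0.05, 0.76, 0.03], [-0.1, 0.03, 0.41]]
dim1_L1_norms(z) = [0.18, 0.84, 0.54]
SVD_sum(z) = [[0.01, -0.06, -0.01], [-0.06, 0.75, 0.08], [-0.01, 0.08, 0.01]] + [[0.02, 0.01, -0.09], [0.01, 0.01, -0.05], [-0.09, -0.05, 0.4]] + [[0.0, 0.0, 0.00], [0.0, 0.0, 0.0], [0.0, 0.0, 0.00]]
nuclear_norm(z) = 1.20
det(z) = 0.00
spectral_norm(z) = 0.77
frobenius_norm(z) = 0.88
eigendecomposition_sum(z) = [[0.00, 0.00, 0.0],  [0.0, 0.00, 0.0],  [0.0, 0.0, 0.0]] + [[0.02, 0.01, -0.09],[0.01, 0.01, -0.05],[-0.09, -0.05, 0.4]] + [[0.01, -0.06, -0.01], [-0.06, 0.75, 0.08], [-0.01, 0.08, 0.01]]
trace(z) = 1.20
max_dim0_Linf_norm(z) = 0.76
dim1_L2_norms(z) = [0.12, 0.76, 0.42]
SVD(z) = [[-0.08, -0.23, 0.97], [0.99, -0.12, 0.05], [0.11, 0.97, 0.23]] @ diag([0.7673260709590266, 0.42965285280673987, 0.0030210762342337424]) @ [[-0.08, 0.99, 0.11], [-0.23, -0.12, 0.97], [0.97, 0.05, 0.23]]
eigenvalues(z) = [0.0, 0.43, 0.77]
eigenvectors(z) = [[-0.97, -0.23, 0.08], [-0.05, -0.12, -0.99], [-0.23, 0.97, -0.11]]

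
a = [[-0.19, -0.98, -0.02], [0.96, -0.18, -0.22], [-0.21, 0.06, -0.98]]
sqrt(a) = [[0.63+0.02j,(-0.76+0.01j),(-0.02+0.14j)], [0.75+0.01j,(0.64+0.01j),(-0.17+0.1j)], [(-0.16+0.14j),(0.05+0.09j),(0.02+0.97j)]]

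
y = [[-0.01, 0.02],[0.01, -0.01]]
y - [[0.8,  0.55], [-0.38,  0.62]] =[[-0.81, -0.53], [0.39, -0.63]]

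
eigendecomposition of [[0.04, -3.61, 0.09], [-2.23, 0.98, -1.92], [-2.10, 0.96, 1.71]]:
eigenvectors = [[-0.77+0.00j, 0.32+0.40j, (0.32-0.4j)], [(-0.59+0j), (-0.06-0.45j), (-0.06+0.45j)], [(-0.24+0j), (-0.73+0j), -0.73-0.00j]]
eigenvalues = [(-2.7+0j), (2.72+1.75j), (2.72-1.75j)]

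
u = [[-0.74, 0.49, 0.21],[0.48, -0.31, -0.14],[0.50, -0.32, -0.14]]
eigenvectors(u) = [[-0.73+0.00j, (0.28+0.31j), (0.28-0.31j)], [(0.47+0j), 0.09+0.47j, (0.09-0.47j)], [0.49+0.00j, (0.77+0j), 0.77-0.00j]]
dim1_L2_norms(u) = [0.91, 0.59, 0.61]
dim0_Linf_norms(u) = [0.74, 0.49, 0.21]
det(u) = -0.00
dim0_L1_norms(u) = [1.72, 1.12, 0.49]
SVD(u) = [[-0.73, -0.68, -0.07],[0.47, -0.43, -0.77],[0.49, -0.6, 0.63]] @ diag([1.2449143861085143, 0.008512587411828256, 0.003963220359366107]) @ [[0.81, -0.53, -0.23], [-0.5, -0.85, 0.2], [0.30, 0.05, 0.95]]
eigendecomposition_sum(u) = [[-0.74+0.00j,(0.49-0j),0.21-0.00j], [(0.48-0j),-0.31+0.00j,(-0.14+0j)], [(0.5-0j),-0.32+0.00j,-0.14+0.00j]] + [[0.00+0.00j, -0j, (-0+0j)], [0.00+0.00j, 0j, (-0+0j)], [-0j, -0j, 0j]] + [[-0j, 0j, (-0-0j)], [-0j, -0j, (-0-0j)], [0j, 0j, 0.00-0.00j]]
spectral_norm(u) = 1.24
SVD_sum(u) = [[-0.74, 0.49, 0.21], [0.48, -0.31, -0.14], [0.5, -0.32, -0.14]] + [[0.00, 0.00, -0.0], [0.0, 0.00, -0.0], [0.0, 0.0, -0.00]] + [[-0.0, -0.0, -0.0], [-0.0, -0.00, -0.0], [0.00, 0.0, 0.00]]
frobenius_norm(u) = 1.24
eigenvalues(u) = [(-1.2+0j), 0j, -0j]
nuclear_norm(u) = 1.26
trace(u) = -1.19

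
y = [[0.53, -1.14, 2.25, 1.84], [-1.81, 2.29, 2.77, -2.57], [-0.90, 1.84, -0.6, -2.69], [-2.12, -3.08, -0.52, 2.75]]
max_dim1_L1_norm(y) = 9.44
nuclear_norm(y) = 13.37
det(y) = 9.27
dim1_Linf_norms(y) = [2.25, 2.77, 2.69, 3.08]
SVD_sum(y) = [[0.09,-1.16,-0.28,1.31],[-0.21,2.57,0.63,-2.9],[-0.17,2.05,0.50,-2.31],[0.21,-2.63,-0.64,2.96]] + [[-0.81, -0.16, 2.05, 0.36], [-0.95, -0.19, 2.39, 0.42], [0.29, 0.06, -0.72, -0.13], [-0.35, -0.07, 0.87, 0.15]] + [[1.23, 0.24, 0.47, 0.22], [-0.65, -0.12, -0.24, -0.12], [-1.04, -0.2, -0.39, -0.19], [-1.99, -0.38, -0.75, -0.36]] + [[0.02, -0.06, 0.01, -0.05], [-0.01, 0.03, -0.01, 0.02], [0.02, -0.07, 0.01, -0.06], [0.0, -0.01, 0.00, -0.00]]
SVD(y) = [[-0.27, 0.61, 0.47, 0.58],[0.59, 0.71, -0.24, -0.29],[0.47, -0.21, -0.39, 0.76],[-0.6, 0.26, -0.75, 0.06]] @ diag([6.674962626814111, 3.6611033439795273, 2.9079500143560133, 0.13047202513816075]) @ [[-0.05,0.65,0.16,-0.74], [-0.36,-0.07,0.92,0.16], [0.91,0.17,0.34,0.16], [0.20,-0.73,0.13,-0.64]]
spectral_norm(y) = 6.67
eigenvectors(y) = [[-0.25+0.37j, -0.25-0.37j, (-0.29+0j), 0.15+0.00j], [(-0.59+0j), (-0.59-0j), (0.72+0j), -0.70+0.00j], [(-0.01-0.33j), (-0.01+0.33j), -0.12+0.00j, (-0.42+0j)], [-0.57-0.15j, (-0.57+0.15j), 0.63+0.00j, 0.56+0.00j]]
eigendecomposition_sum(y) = [[0.21+0.81j,(-0.22+0.23j),(1.21+0.06j),0.58+0.12j], [(-0.76+0.84j),(-0.42-0.07j),(0.84+1.4j),(0.3+0.73j)], [-0.47-0.40j,0.03-0.24j,(-0.75+0.49j),-0.40+0.18j], [-0.93+0.61j,(-0.39-0.17j),0.46+1.55j,0.11+0.78j]] + [[0.21-0.81j, -0.22-0.23j, 1.21-0.06j, 0.58-0.12j],[-0.76-0.84j, -0.42+0.07j, 0.84-1.40j, 0.30-0.73j],[-0.47+0.40j, 0.03+0.24j, -0.75-0.49j, (-0.4-0.18j)],[(-0.93-0.61j), (-0.39+0.17j), 0.46-1.55j, 0.11-0.78j]] + [[(0.12-0j), (-0.05-0j), 0.13-0.00j, 0.00+0.00j], [-0.30+0.00j, (0.13+0j), (-0.33+0j), (-0-0j)], [0.05-0.00j, (-0.02-0j), 0.06-0.00j, 0.00+0.00j], [(-0.26+0j), 0.12+0.00j, -0.29+0.00j, -0.00-0.00j]] + [[0.00-0.00j, (-0.65-0j), (-0.31+0j), 0.68+0.00j], [(-0+0j), 3.01+0.00j, (1.42-0j), (-3.17-0j)], [(-0+0j), (1.8+0j), (0.85-0j), (-1.9-0j)], [-0j, (-2.42-0j), -1.14+0.00j, 2.54+0.00j]]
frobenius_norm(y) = 8.15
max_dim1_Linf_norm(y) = 3.08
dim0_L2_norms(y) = [2.98, 4.41, 3.66, 4.98]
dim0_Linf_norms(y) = [2.12, 3.08, 2.77, 2.75]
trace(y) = 4.97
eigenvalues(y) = [(-0.87+2.01j), (-0.87-2.01j), (0.3+0j), (6.4+0j)]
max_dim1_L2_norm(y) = 4.77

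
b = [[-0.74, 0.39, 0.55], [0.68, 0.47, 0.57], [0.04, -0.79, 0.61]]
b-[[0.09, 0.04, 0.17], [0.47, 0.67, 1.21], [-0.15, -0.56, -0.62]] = [[-0.83, 0.35, 0.38], [0.21, -0.2, -0.64], [0.19, -0.23, 1.23]]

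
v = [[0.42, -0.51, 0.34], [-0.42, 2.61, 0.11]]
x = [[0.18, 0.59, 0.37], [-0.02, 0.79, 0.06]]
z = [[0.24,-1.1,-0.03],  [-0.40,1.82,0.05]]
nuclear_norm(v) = 3.19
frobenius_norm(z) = 2.18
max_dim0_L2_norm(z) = 2.13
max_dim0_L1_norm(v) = 3.12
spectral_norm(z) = 2.18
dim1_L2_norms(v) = [0.74, 2.65]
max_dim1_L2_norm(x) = 0.79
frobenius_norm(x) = 1.07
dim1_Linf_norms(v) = [0.51, 2.61]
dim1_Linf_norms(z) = [1.1, 1.82]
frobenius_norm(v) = 2.75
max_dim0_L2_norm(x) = 0.99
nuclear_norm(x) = 1.32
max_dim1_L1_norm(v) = 3.14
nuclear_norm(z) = 2.18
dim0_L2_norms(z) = [0.47, 2.13, 0.06]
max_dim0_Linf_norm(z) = 1.82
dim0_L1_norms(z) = [0.64, 2.92, 0.08]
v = z + x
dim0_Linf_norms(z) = [0.4, 1.82, 0.05]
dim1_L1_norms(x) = [1.14, 0.87]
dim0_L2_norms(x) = [0.18, 0.99, 0.37]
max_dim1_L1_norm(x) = 1.14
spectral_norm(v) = 2.71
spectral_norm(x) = 1.03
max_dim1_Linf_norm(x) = 0.79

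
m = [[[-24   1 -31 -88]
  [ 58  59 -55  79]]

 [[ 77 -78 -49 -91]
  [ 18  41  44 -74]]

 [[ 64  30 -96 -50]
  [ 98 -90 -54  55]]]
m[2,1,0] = 98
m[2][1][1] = -90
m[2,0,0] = 64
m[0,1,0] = 58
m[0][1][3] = 79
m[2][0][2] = -96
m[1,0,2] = -49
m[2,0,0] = 64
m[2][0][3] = -50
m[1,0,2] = -49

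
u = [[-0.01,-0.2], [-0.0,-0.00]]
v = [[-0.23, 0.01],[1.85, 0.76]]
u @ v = [[-0.37, -0.15], [0.00, 0.0]]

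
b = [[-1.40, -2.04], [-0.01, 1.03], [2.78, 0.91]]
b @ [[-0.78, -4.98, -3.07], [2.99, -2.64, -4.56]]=[[-5.01, 12.36, 13.6],[3.09, -2.67, -4.67],[0.55, -16.25, -12.68]]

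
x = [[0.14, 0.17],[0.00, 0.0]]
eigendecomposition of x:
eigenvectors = [[1.00, -0.77], [0.0, 0.64]]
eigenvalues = [0.14, 0.0]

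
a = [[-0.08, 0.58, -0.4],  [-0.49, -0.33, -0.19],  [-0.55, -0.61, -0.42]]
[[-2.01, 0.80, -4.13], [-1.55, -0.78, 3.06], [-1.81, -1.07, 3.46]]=a@[[3.38, 0.93, -5.24], [-1.54, 1.21, -4.39], [2.11, -0.42, 5.01]]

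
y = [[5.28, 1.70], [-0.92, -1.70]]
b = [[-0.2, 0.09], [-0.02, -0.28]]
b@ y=[[-1.14, -0.49], [0.15, 0.44]]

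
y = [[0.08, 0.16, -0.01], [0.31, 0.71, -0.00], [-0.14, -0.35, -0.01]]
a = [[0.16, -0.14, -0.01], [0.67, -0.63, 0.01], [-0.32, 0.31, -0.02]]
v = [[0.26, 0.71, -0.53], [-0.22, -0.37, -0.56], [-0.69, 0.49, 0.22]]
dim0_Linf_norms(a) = [0.67, 0.63, 0.02]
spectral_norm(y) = 0.88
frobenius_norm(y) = 0.88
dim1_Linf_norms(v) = [0.71, 0.56, 0.69]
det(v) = 0.55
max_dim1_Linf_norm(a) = 0.67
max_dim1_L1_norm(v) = 1.5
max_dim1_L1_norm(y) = 1.02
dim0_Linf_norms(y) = [0.31, 0.71, 0.01]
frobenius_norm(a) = 1.04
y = a @ v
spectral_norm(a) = 1.04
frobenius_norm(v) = 1.45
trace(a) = -0.49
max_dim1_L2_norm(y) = 0.77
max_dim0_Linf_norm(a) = 0.67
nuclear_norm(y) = 0.90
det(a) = 0.00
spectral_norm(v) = 0.95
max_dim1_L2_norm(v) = 0.92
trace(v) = 0.11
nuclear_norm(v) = 2.49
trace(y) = 0.78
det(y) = 0.00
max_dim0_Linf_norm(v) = 0.71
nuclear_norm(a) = 1.07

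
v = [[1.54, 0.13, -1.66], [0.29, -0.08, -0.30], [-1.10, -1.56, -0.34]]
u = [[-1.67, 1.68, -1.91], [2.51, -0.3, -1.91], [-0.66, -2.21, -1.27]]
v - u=[[3.21,-1.55,0.25], [-2.22,0.22,1.61], [-0.44,0.65,0.93]]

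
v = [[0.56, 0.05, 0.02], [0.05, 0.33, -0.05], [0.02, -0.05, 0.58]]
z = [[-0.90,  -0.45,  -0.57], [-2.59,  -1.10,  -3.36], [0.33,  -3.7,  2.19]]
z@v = [[-0.54, -0.16, -0.33], [-1.57, -0.32, -1.95], [0.04, -1.31, 1.46]]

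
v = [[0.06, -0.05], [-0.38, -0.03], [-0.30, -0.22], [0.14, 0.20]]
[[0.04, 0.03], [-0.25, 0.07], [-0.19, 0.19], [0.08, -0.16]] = v @ [[0.67, -0.12], [-0.07, -0.72]]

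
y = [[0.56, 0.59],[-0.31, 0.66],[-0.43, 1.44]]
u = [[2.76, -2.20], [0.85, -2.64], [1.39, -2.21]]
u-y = [[2.2,-2.79], [1.16,-3.30], [1.82,-3.65]]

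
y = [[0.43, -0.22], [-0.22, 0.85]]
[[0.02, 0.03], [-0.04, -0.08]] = y @ [[0.03, 0.04], [-0.04, -0.08]]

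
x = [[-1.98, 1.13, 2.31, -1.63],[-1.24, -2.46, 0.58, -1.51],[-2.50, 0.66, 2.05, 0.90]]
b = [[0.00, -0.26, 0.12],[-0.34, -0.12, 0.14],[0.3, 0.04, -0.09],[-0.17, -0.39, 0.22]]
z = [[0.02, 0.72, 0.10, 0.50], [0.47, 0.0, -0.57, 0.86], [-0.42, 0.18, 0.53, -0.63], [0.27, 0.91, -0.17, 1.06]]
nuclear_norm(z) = 3.05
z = b @ x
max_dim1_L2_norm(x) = 3.63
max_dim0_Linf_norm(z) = 1.06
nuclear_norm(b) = 1.01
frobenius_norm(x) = 5.92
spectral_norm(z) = 1.96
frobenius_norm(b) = 0.75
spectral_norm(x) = 4.73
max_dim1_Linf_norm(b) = 0.39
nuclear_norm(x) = 9.60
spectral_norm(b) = 0.67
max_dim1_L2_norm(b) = 0.48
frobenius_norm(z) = 2.24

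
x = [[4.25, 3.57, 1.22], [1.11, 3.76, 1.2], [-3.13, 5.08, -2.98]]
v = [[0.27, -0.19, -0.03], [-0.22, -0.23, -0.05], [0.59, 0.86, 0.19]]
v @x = [[1.03, 0.1, 0.19], [-1.03, -1.90, -0.40], [2.87, 6.31, 1.19]]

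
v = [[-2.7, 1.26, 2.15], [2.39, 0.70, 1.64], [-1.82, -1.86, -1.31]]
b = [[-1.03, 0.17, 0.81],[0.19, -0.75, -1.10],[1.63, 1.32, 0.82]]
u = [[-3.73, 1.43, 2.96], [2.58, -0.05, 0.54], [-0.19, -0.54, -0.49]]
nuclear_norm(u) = 7.67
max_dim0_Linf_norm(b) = 1.63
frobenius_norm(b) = 2.94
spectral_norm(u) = 5.28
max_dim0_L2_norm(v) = 4.04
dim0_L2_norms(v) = [4.04, 2.35, 3.0]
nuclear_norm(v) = 8.58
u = b + v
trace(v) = -3.31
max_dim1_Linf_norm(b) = 1.63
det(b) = -0.00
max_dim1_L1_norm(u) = 8.12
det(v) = -12.39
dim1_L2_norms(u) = [4.97, 2.64, 0.75]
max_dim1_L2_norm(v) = 3.67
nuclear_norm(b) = 4.10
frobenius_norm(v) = 5.56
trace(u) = -4.27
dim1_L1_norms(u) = [8.12, 3.17, 1.22]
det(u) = -3.67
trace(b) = -0.96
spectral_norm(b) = 2.39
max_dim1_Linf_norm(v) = 2.7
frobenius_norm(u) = 5.68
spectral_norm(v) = 4.12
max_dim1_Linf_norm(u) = 3.73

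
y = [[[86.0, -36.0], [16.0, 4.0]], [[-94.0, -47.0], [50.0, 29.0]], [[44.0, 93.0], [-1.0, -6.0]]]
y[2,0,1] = 93.0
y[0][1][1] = 4.0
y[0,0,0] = 86.0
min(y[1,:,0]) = -94.0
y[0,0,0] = 86.0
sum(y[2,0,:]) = 137.0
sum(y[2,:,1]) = 87.0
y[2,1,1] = -6.0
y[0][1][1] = 4.0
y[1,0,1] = -47.0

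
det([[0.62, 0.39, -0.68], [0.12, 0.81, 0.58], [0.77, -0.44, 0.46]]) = 1.002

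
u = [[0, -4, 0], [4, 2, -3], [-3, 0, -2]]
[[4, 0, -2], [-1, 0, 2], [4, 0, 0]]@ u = [[6, -16, 4], [-6, 4, -4], [0, -16, 0]]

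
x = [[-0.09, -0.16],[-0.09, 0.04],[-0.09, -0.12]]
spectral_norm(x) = 0.24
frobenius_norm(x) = 0.26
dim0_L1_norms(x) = [0.27, 0.32]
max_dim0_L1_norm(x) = 0.32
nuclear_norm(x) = 0.34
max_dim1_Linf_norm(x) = 0.16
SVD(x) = [[-0.77, 0.15], [-0.07, -0.99], [-0.63, -0.07]] @ diag([0.23710256794495477, 0.09839904610263307]) @ [[0.56, 0.83], [0.83, -0.56]]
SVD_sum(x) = [[-0.10, -0.15], [-0.01, -0.01], [-0.08, -0.12]] + [[0.01, -0.01], [-0.08, 0.05], [-0.01, 0.00]]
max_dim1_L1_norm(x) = 0.25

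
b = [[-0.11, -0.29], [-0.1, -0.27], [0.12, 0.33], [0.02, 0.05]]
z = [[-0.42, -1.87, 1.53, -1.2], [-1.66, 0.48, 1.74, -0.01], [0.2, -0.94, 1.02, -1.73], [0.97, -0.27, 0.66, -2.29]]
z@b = [[0.39, 1.07],[0.34, 0.93],[0.16, 0.45],[-0.05, -0.11]]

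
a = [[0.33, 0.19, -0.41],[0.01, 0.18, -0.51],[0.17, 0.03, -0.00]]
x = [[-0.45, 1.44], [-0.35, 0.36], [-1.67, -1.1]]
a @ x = [[0.47, 0.99], [0.78, 0.64], [-0.09, 0.26]]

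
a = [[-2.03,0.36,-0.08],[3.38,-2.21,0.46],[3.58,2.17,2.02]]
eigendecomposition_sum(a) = [[-0.03,-0.01,-0.02], [0.27,0.12,0.20], [2.79,1.26,2.1]] + [[-0.68, -0.20, 0.01], [-1.36, -0.4, 0.02], [1.72, 0.5, -0.03]] + [[-1.32,0.57,-0.07], [4.47,-1.93,0.23], [-0.93,0.4,-0.05]]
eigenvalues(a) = [2.19, -1.11, -3.3]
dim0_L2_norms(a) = [5.33, 3.12, 2.07]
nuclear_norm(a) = 9.33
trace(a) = -2.22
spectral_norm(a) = 5.60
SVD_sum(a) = [[-1.84, -0.06, -0.62], [3.11, 0.10, 1.04], [3.89, 0.12, 1.30]] + [[-0.08, 0.55, 0.18], [0.31, -2.26, -0.72], [-0.29, 2.07, 0.66]] + [[-0.12, -0.13, 0.36], [-0.05, -0.05, 0.14], [-0.02, -0.02, 0.06]]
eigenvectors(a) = [[0.01, -0.3, 0.28], [-0.1, -0.59, -0.94], [-1.0, 0.75, 0.2]]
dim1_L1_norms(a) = [2.47, 6.05, 7.77]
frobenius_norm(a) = 6.51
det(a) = 8.00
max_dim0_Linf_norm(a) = 3.58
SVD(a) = [[-0.35, 0.18, 0.92],[0.59, -0.73, 0.36],[0.73, 0.66, 0.15]] @ diag([5.598570009031803, 3.293986629194065, 0.43401145222257476]) @ [[0.95, 0.03, 0.32], [-0.13, 0.94, 0.30], [-0.29, -0.33, 0.90]]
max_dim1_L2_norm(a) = 4.65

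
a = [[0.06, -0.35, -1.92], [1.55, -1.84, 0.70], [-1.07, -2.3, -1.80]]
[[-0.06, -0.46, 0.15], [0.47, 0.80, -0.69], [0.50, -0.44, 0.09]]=a @[[-0.04,0.24,-0.22], [-0.26,-0.13,0.15], [0.08,0.27,-0.11]]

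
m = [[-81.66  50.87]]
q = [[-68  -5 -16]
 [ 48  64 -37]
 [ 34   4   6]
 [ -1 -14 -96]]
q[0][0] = -68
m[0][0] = -81.66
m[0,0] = -81.66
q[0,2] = -16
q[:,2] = [-16, -37, 6, -96]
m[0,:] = [-81.66, 50.87]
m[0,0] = -81.66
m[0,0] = -81.66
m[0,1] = 50.87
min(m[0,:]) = -81.66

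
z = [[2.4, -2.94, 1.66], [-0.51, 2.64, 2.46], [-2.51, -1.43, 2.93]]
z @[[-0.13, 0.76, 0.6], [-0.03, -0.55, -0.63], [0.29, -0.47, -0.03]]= [[0.26, 2.66, 3.24], [0.70, -3.0, -2.04], [1.22, -2.50, -0.69]]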